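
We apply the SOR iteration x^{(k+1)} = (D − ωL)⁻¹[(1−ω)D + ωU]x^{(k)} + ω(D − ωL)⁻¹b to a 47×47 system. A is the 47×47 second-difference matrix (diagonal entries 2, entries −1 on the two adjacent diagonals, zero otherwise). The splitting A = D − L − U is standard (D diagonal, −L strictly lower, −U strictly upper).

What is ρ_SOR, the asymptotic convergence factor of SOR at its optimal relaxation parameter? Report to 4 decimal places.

With n=47, ρ(Jacobi) = cos(π/48) = 0.9979.
√(1−ρ_J²) = |sin(π/48)| = 0.06540
ω* = 2/(1+0.06540) = 1.8772
ρ_SOR = ω* − 1 ≈ 0.8772.

ρ_SOR = 0.8772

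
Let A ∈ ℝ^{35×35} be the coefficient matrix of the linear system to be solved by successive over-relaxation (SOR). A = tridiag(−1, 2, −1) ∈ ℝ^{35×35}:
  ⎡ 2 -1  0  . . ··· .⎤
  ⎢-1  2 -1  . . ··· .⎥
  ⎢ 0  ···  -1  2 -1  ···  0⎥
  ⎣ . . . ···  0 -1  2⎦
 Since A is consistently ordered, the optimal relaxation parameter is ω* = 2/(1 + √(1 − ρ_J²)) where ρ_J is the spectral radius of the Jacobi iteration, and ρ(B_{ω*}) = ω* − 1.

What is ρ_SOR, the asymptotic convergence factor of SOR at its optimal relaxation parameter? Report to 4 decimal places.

With n=35, ρ(Jacobi) = cos(π/36) = 0.9962.
√(1−ρ_J²) simplifies to sin(π/36) = 0.08716.
ω* = 2 / (1 + 0.08716) = 2 / 1.08716 ≈ 1.8397.
Hence ρ(B_{ω*}) = 1.8397 − 1 = 0.8397.

ρ_SOR = 0.8397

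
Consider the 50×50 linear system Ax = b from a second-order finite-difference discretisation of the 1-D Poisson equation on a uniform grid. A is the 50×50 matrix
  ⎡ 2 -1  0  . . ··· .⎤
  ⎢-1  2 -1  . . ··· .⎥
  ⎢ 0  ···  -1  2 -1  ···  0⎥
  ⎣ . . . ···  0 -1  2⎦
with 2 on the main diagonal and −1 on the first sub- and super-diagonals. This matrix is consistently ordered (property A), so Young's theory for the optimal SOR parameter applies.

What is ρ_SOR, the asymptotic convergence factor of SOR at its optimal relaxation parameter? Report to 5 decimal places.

ρ_SOR = 0.88402

½·tridiag(1,0,1) at n=50: λ_k = cos(kπ/51); max |λ| at k=1 ⇒ ρ_J = cos(π/51) ≈ 0.99810.
√(1−ρ_J²) = |sin(π/51)| = 0.061561
Young: ω* = 2/(1+√(1−ρ_J²)) = 2/(1+0.061561) = 2/1.061561 = 1.88402.
Hence ρ(B_{ω*}) = 1.88402 − 1 = 0.88402.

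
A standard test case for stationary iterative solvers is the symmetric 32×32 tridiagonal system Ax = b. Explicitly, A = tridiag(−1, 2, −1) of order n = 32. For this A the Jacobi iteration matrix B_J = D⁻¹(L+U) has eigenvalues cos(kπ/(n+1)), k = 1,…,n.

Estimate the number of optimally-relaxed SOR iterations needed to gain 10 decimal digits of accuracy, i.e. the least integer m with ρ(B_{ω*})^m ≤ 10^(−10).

m = 121

B_J for the 32×32 system has eigenvalues cos(kπ/33); ρ_J = cos(π/33) = 0.9954719.
√(1 − cos²(π/33)) = sin(π/33) ≈ 0.0950560.
ω* = 2 / (1 + 0.0950560) = 2 / 1.0950560 ≈ 1.8263906.
[ρ_SOR] ω* − 1 = 0.8263906.
For 10 digits: m = 10·ln10 / (−ln 0.8263906) = 23.0259/0.190688 = 120.752; round up → m = 121.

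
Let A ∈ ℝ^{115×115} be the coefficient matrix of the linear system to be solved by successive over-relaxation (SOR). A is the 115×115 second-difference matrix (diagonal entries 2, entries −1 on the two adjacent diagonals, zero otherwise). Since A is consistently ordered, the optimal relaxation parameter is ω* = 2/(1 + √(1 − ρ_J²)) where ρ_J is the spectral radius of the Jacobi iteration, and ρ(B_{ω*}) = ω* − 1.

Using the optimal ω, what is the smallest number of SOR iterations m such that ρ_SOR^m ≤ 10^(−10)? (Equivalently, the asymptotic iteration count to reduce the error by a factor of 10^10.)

m = 426

[ρ_J] n=115: ρ(B_J) = cos(π/(n+1)) = cos(π/116) = 0.9996333.
√(1−ρ_J²) simplifies to sin(π/116) = 0.0270794.
Young: ω* = 2/(1+√(1−ρ_J²)) = 2/(1+0.0270794) = 2/1.0270794 = 1.9472691.
[ρ_SOR] ω* − 1 = 0.9472691.
ρ_SOR^m ≤ 10^(−10) ⇔ m ≥ 10·ln10/(−ln 0.9472691) = 23.0259/0.0541721 = 425.051; m = ⌈425.051⌉ = 426.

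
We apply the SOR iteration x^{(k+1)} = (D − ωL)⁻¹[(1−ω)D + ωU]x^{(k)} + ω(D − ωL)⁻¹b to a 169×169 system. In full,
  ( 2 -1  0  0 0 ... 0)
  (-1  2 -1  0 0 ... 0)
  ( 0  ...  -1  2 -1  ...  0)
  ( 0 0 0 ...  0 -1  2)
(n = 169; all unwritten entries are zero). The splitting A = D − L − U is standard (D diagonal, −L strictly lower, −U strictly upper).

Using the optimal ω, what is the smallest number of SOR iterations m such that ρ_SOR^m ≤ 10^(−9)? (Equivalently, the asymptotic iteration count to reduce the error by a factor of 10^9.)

[ρ_J] n=169: ρ(B_J) = cos(π/(n+1)) = cos(π/170) = 0.9998293.
1 − cos²(π/170) = sin²(π/170) ⇒ √(1−ρ_J²) = sin(π/170) = 0.0184789.
Young: ω* = 2/(1+√(1−ρ_J²)) = 2/(1+0.0184789) = 2/1.0184789 = 1.9637127.
and ρ(B_{ω*}) = 1.9637127 − 1 = 0.9637127.
For 9 digits: m = 9·ln10 / (−ln 0.9637127) = 20.7233/0.0369621 = 560.663; round up → m = 561.

m = 561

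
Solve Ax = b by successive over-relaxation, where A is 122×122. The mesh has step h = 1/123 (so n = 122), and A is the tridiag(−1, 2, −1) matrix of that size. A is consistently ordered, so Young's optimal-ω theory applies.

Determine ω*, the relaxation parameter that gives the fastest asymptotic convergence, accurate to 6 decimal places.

ω* = 1.950195

With n=122, ρ(Jacobi) = cos(π/123) = 0.999674.
√(1−ρ_J²) = |sin(π/123)| = 0.0255386
ω* = 2 / (1 + 0.0255386) = 2 / 1.0255386 ≈ 1.950195.
[ρ_SOR] ω* − 1 = 0.950195.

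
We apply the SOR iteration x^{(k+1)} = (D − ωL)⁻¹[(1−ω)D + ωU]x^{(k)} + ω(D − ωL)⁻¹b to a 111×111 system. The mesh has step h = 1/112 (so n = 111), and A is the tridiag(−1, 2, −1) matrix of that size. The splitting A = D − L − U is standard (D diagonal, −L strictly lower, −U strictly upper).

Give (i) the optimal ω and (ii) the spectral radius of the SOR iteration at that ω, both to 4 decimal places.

spectrum of D⁻¹(L+U) = {cos(kπ/112) : 1≤k≤111}; ρ_J = cos(π/112) = 0.9996.
1 − cos²(π/112) = sin²(π/112) ⇒ √(1−ρ_J²) = sin(π/112) = 0.02805.
So ω* = 2/1.02805 = 1.9454 (Young).
Hence ρ(B_{ω*}) = 1.9454 − 1 = 0.9454.

ω* = 1.9454, ρ_SOR = 0.9454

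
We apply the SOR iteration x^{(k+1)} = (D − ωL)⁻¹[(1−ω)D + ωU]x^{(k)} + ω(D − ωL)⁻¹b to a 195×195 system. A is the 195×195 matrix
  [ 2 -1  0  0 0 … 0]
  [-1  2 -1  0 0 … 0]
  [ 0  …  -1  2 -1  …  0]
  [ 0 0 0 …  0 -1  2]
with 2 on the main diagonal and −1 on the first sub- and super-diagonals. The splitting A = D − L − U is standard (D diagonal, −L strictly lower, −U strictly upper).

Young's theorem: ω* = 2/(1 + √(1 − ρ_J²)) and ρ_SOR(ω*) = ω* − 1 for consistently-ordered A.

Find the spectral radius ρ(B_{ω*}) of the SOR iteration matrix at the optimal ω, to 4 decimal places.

ρ_SOR = 0.9684

[ρ_J] n=195: ρ(B_J) = cos(π/(n+1)) = cos(π/196) = 0.9999.
√(1−ρ_J²) simplifies to sin(π/196) = 0.01603.
So ω* = 2/1.01603 = 1.9684 (Young).
and ρ(B_{ω*}) = 1.9684 − 1 = 0.9684.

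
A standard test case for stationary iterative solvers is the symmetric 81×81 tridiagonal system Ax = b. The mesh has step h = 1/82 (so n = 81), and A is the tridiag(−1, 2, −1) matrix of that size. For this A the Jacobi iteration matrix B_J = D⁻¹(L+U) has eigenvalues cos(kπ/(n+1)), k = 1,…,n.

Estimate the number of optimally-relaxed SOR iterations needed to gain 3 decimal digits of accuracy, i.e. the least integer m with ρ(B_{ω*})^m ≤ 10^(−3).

spectrum of D⁻¹(L+U) = {cos(kπ/82) : 1≤k≤81}; ρ_J = cos(π/82) = 0.9992662.
√(1 − cos²(π/82)) = sin(π/82) ≈ 0.0383027.
Then 2/(1+√(1−ρ_J²)) = 2/(1+0.0383027); ω* = 2/1.0383027 = 1.9262206.
and ρ(B_{ω*}) = 1.9262206 − 1 = 0.9262206.
(0.9262206)^m ≤ 10^{−3}  ⇒  m·ln(0.9262206) ≤ −3·ln10  ⇒  m ≥ 90.129  ⇒  m = 91

m = 91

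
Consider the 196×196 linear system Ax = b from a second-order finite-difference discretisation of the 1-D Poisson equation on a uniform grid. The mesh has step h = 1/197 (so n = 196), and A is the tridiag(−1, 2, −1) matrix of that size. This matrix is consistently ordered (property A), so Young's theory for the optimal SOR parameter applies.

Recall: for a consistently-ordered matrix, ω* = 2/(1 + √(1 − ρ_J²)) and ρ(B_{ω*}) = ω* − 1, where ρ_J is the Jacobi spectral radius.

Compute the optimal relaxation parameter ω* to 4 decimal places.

ω* = 1.9686

With n=196, ρ(Jacobi) = cos(π/197) = 0.9999.
root = sin(π/197) = 0.01595  (since 1−cos² = sin²).
Young: ω* = 2/(1+√(1−ρ_J²)) = 2/(1+0.01595) = 2/1.01595 = 1.9686.
At ω = 1.9686 every |λ(B_ω)| = ω−1, so ρ_SOR = 0.9686.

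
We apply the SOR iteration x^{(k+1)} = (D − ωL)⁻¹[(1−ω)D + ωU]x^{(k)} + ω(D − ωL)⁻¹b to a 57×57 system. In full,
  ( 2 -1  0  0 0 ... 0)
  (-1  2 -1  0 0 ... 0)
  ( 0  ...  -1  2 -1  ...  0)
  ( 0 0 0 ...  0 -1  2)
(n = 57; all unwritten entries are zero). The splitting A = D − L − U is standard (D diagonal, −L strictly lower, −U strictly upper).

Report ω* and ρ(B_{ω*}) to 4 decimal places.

ω* = 1.8973, ρ_SOR = 0.8973

½·tridiag(1,0,1) at n=57: λ_k = cos(kπ/58); max |λ| at k=1 ⇒ ρ_J = cos(π/58) ≈ 0.9985.
√(1−ρ_J²) simplifies to sin(π/58) = 0.05414.
ω* = 2 / (1 + 0.05414) = 2 / 1.05414 ≈ 1.8973.
ρ_SOR = ω* − 1 ≈ 0.8973.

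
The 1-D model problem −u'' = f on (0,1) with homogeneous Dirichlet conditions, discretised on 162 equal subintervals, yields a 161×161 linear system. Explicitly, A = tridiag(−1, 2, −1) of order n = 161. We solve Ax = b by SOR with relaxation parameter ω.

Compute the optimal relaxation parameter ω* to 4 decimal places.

ω* = 1.9620

n=161: λ(B_J) = 1 − λ(A)/2 = cos(kπ/162); k=1 gives ρ_J = 0.9998.
√(1−ρ_J²) = |sin(π/162)| = 0.01939
Young: ω* = 2/(1+√(1−ρ_J²)) = 2/(1+0.01939) = 2/1.01939 = 1.9620.
ρ_SOR = ω* − 1 = 1.9620 − 1 = 0.9620.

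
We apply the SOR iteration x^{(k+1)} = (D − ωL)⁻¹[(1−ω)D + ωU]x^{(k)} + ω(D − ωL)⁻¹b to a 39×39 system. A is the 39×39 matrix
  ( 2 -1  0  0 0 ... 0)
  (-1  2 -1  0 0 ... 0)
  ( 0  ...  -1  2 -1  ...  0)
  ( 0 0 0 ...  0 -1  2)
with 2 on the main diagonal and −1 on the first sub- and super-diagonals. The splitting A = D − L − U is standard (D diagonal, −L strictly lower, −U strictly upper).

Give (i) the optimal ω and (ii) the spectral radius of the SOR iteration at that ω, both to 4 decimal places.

With n=39, ρ(Jacobi) = cos(π/40) = 0.9969.
1 − cos²(π/40) = sin²(π/40) ⇒ √(1−ρ_J²) = sin(π/40) = 0.07846.
ω* = 2 / (1 + 0.07846) = 2 / 1.07846 ≈ 1.8545.
Hence ρ(B_{ω*}) = 1.8545 − 1 = 0.8545.

ω* = 1.8545, ρ_SOR = 0.8545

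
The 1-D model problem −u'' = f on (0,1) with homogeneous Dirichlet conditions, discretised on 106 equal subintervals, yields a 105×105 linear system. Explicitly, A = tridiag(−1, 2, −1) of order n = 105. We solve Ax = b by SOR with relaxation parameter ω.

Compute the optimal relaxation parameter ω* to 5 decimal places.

ω* = 1.94244

spectrum of D⁻¹(L+U) = {cos(kπ/106) : 1≤k≤105}; ρ_J = cos(π/106) = 0.99956.
√(1−ρ_J²) simplifies to sin(π/106) = 0.029633.
So ω* = 2/1.029633 = 1.94244 (Young).
ρ(B_{ω*}) = ω*−1 = 0.94244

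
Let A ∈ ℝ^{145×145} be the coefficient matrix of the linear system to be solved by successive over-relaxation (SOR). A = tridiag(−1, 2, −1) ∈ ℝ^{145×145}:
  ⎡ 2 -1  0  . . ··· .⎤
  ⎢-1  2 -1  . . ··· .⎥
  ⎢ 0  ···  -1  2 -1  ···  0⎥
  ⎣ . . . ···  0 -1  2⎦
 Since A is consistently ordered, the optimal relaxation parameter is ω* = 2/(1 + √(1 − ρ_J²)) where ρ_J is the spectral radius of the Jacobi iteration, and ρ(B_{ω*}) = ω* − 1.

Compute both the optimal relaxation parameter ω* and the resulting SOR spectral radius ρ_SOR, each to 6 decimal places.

½·tridiag(1,0,1) at n=145: λ_k = cos(kπ/146); max |λ| at k=1 ⇒ ρ_J = cos(π/146) ≈ 0.999769.
√(1 − cos²(π/146)) = sin(π/146) ≈ 0.0215161.
ω* = 2 / (1 + 0.0215161) = 2 / 1.0215161 ≈ 1.957874.
[ρ_SOR] ω* − 1 = 0.957874.

ω* = 1.957874, ρ_SOR = 0.957874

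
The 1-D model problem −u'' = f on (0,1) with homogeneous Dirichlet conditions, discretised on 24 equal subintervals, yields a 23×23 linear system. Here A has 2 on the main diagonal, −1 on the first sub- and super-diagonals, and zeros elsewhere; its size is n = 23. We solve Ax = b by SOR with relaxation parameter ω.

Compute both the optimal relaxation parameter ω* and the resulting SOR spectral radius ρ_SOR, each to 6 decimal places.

ω* = 1.769088, ρ_SOR = 0.769088

½·tridiag(1,0,1) at n=23: λ_k = cos(kπ/24); max |λ| at k=1 ⇒ ρ_J = cos(π/24) ≈ 0.991445.
√(1−ρ_J²) = |sin(π/24)| = 0.1305262
ω* = 2 / (1 + 0.1305262) = 2 / 1.1305262 ≈ 1.769088.
ρ_SOR = ω* − 1 = 1.769088 − 1 = 0.769088.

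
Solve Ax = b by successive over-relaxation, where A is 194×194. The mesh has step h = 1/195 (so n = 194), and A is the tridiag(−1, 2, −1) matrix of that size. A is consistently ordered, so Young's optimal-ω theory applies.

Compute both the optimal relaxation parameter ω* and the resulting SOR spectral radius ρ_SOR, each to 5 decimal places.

ω* = 1.96829, ρ_SOR = 0.96829

ρ_J = max_k |cos(kπ/195)| = cos(π/195) = 0.99987
root = sin(π/195) = 0.016110  (since 1−cos² = sin²).
ω* = 2/(1+0.016110) = 1.96829
Hence ρ(B_{ω*}) = 1.96829 − 1 = 0.96829.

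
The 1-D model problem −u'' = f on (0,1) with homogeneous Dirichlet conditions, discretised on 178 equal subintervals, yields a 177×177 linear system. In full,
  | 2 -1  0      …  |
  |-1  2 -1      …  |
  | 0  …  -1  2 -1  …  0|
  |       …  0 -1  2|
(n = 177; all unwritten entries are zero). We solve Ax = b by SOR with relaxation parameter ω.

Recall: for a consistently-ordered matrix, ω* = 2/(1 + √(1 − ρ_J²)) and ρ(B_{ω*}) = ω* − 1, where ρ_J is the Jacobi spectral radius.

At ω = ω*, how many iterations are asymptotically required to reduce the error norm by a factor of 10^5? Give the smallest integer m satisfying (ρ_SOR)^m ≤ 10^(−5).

m = 327

With n=177, ρ(Jacobi) = cos(π/178) = 0.9998443.
1 − cos²(π/178) = sin²(π/178) ⇒ √(1−ρ_J²) = sin(π/178) = 0.0176485.
So ω* = 2/1.0176485 = 1.9653151 (Young).
ρ_SOR = ω* − 1 ≈ 0.9653151.
ρ_SOR^m ≤ 10^(−5) ⇔ m ≥ 5·ln10/(−ln 0.9653151) = 11.5129/0.0353007 = 326.138; m = ⌈326.138⌉ = 327.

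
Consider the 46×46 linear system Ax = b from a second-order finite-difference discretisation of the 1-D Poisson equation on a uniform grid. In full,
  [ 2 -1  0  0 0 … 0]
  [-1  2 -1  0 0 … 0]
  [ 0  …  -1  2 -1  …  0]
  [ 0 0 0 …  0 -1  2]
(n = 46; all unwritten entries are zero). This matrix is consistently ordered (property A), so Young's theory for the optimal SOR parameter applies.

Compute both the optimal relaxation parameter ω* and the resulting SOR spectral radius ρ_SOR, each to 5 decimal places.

ω* = 1.87478, ρ_SOR = 0.87478

B_J for the 46×46 system has eigenvalues cos(kπ/47); ρ_J = cos(π/47) = 0.99777.
√(1−ρ_J²) simplifies to sin(π/47) = 0.066793.
ω* = 2/(1 + 0.066793) = 2/1.066793 = 1.87478.
Hence ρ(B_{ω*}) = 1.87478 − 1 = 0.87478.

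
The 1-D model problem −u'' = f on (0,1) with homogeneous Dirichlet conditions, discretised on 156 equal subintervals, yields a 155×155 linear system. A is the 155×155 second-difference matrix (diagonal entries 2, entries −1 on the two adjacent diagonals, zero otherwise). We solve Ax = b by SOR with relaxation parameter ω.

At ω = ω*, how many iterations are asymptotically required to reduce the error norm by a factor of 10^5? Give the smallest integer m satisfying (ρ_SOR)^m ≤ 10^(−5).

With n=155, ρ(Jacobi) = cos(π/156) = 0.9997972.
root = sin(π/156) = 0.0201371  (since 1−cos² = sin²).
ω* = 2/(1+0.0201371) = 1.9605208
ρ_SOR = ω* − 1 ≈ 0.9605208.
m ≥ 5·ln10 / (−ln 0.9605208) = 285.825; smallest integer m = 286.

m = 286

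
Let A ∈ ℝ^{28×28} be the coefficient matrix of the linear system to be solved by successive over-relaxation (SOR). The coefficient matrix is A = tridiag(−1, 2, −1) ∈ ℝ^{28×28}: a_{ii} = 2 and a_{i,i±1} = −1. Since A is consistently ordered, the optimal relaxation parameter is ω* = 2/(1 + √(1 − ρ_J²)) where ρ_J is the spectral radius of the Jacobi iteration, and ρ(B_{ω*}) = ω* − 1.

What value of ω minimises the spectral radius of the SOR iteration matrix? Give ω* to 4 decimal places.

[ρ_J] n=28: ρ(B_J) = cos(π/(n+1)) = cos(π/29) = 0.9941.
root = sin(π/29) = 0.10812  (since 1−cos² = sin²).
Young: ω* = 2/(1+√(1−ρ_J²)) = 2/(1+0.10812) = 2/1.10812 = 1.8049.
ρ_SOR = ω* − 1 ≈ 0.8049.

ω* = 1.8049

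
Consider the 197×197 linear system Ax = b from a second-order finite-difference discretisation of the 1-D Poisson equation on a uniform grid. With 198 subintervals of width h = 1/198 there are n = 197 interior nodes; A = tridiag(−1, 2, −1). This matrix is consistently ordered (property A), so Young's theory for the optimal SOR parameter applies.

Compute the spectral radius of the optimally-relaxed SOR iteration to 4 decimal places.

½·tridiag(1,0,1) at n=197: λ_k = cos(kπ/198); max |λ| at k=1 ⇒ ρ_J = cos(π/198) ≈ 0.9999.
1 − cos²(π/198) = sin²(π/198) ⇒ √(1−ρ_J²) = sin(π/198) = 0.01587.
Then 2/(1+√(1−ρ_J²)) = 2/(1+0.01587); ω* = 2/1.01587 = 1.9688.
[ρ_SOR] ω* − 1 = 0.9688.

ρ_SOR = 0.9688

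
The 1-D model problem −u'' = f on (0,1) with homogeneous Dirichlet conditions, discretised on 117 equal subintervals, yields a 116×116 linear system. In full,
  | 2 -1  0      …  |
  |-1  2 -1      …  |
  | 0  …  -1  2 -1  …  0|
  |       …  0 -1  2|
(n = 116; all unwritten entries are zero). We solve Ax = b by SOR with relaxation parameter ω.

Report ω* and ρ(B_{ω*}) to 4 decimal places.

ω* = 1.9477, ρ_SOR = 0.9477

spectrum of D⁻¹(L+U) = {cos(kπ/117) : 1≤k≤116}; ρ_J = cos(π/117) = 0.9996.
√(1−ρ_J²) simplifies to sin(π/117) = 0.02685.
ω* = 2/(1+0.02685) = 1.9477
ρ_SOR = ω* − 1 = 1.9477 − 1 = 0.9477.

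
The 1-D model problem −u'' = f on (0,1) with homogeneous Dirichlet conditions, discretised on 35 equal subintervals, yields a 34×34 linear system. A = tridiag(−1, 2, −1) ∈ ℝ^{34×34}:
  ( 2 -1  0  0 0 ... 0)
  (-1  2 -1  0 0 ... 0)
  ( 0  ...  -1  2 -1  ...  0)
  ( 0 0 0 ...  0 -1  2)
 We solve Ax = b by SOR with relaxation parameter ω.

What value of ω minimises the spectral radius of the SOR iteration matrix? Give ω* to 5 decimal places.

ω* = 1.83547

n=34: λ(B_J) = 1 − λ(A)/2 = cos(kπ/35); k=1 gives ρ_J = 0.99597.
√(1−ρ_J²) simplifies to sin(π/35) = 0.089639.
ω* = 2/(1 + 0.089639) = 2/1.089639 = 1.83547.
At ω = 1.83547 every |λ(B_ω)| = ω−1, so ρ_SOR = 0.83547.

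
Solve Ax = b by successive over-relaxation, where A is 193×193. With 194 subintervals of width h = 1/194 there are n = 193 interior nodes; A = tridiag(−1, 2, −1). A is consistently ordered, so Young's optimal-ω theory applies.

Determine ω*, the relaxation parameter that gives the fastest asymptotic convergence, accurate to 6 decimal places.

ω* = 1.968130

B_J for the 193×193 system has eigenvalues cos(kπ/194); ρ_J = cos(π/194) = 0.999869.
√(1−ρ_J²) = |sin(π/194)| = 0.0161931
ω* = 2/(1 + 0.0161931) = 2/1.0161931 = 1.968130.
[ρ_SOR] ω* − 1 = 0.968130.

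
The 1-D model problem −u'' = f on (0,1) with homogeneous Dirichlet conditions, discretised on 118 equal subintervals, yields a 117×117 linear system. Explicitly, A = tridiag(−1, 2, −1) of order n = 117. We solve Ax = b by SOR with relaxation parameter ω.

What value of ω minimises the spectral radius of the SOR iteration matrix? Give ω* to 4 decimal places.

ω* = 1.9481

½·tridiag(1,0,1) at n=117: λ_k = cos(kπ/118); max |λ| at k=1 ⇒ ρ_J = cos(π/118) ≈ 0.9996.
root = sin(π/118) = 0.02662  (since 1−cos² = sin²).
ω* = 2/(1+0.02662) = 1.9481
ρ_SOR = ω* − 1 = 1.9481 − 1 = 0.9481.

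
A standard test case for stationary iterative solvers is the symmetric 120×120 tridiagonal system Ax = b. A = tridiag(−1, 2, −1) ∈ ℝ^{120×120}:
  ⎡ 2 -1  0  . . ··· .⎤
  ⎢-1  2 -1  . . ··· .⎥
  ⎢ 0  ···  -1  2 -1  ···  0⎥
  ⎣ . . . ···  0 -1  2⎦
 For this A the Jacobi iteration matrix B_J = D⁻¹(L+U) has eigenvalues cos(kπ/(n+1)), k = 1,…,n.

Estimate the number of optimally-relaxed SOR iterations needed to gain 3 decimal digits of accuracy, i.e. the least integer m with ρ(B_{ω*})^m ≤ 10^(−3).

m = 134

B_J for the 120×120 system has eigenvalues cos(kπ/121); ρ_J = cos(π/121) = 0.9996630.
√(1 − cos²(π/121)) = sin(π/121) ≈ 0.0259607.
ω* = 2/(1+0.0259607) = 1.9493924
Hence ρ(B_{ω*}) = 1.9493924 − 1 = 0.9493924.
m ≥ 3·ln10 / (−ln 0.9493924) = 133.013; smallest integer m = 134.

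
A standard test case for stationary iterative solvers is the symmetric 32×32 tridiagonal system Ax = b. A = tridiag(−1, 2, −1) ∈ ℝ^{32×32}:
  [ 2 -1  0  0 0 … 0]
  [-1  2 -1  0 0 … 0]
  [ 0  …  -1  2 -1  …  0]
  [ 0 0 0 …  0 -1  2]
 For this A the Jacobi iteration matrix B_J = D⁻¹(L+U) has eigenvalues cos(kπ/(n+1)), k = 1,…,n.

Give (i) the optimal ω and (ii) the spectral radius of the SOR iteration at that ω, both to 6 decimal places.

With n=32, ρ(Jacobi) = cos(π/33) = 0.995472.
√(1 − cos²(π/33)) = sin(π/33) ≈ 0.0950560.
Then 2/(1+√(1−ρ_J²)) = 2/(1+0.0950560); ω* = 2/1.0950560 = 1.826391.
ρ_SOR = ω* − 1 ≈ 0.826391.

ω* = 1.826391, ρ_SOR = 0.826391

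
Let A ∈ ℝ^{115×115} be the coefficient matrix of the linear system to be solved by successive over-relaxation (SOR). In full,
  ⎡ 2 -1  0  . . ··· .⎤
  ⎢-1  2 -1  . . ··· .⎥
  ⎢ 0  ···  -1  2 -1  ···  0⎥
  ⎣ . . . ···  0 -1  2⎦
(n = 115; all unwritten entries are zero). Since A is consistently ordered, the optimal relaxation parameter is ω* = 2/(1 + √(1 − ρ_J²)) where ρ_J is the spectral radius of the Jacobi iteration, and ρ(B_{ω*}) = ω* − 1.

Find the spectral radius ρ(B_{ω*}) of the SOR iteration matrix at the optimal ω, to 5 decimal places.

ρ_J = max_k |cos(kπ/116)| = cos(π/116) = 0.99963
√(1−ρ_J²) = |sin(π/116)| = 0.027079
So ω* = 2/1.027079 = 1.94727 (Young).
ρ(B_{ω*}) = ω*−1 = 0.94727

ρ_SOR = 0.94727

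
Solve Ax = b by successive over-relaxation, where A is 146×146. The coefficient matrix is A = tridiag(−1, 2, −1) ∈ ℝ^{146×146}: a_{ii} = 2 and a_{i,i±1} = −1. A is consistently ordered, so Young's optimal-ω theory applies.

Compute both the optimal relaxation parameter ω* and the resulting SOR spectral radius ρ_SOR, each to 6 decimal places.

ω* = 1.958155, ρ_SOR = 0.958155

spectrum of D⁻¹(L+U) = {cos(kπ/147) : 1≤k≤146}; ρ_J = cos(π/147) = 0.999772.
√(1−ρ_J²) = |sin(π/147)| = 0.0213698
So ω* = 2/1.0213698 = 1.958155 (Young).
ρ(B_{ω*}) = ω*−1 = 0.958155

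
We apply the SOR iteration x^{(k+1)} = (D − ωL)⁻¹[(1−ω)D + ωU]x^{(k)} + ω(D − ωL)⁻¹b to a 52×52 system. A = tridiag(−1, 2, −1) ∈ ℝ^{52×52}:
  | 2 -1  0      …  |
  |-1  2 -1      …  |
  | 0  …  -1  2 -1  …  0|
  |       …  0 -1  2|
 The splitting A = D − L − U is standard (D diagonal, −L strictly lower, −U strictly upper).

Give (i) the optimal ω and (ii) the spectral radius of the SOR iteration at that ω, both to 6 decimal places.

ω* = 1.888145, ρ_SOR = 0.888145

spectrum of D⁻¹(L+U) = {cos(kπ/53) : 1≤k≤52}; ρ_J = cos(π/53) = 0.998244.
√(1−ρ_J²) simplifies to sin(π/53) = 0.0592406.
ω* = 2 / (1 + 0.0592406) = 2 / 1.0592406 ≈ 1.888145.
and ρ(B_{ω*}) = 1.888145 − 1 = 0.888145.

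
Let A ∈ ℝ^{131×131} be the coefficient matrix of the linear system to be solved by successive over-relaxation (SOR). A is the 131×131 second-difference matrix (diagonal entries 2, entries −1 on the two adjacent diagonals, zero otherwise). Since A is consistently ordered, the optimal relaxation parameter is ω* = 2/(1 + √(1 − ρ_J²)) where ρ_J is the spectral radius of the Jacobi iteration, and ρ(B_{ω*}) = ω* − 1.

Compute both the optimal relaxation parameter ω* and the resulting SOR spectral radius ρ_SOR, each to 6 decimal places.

ω* = 1.953511, ρ_SOR = 0.953511

ρ_J = max_k |cos(kπ/132)| = cos(π/132) = 0.999717
1 − cos²(π/132) = sin²(π/132) ⇒ √(1−ρ_J²) = sin(π/132) = 0.0237977.
[ω*] 2 ÷ (1 + 0.0237977) = 2 ÷ 1.0237977 = 1.953511.
ρ_SOR = ω* − 1 = 1.953511 − 1 = 0.953511.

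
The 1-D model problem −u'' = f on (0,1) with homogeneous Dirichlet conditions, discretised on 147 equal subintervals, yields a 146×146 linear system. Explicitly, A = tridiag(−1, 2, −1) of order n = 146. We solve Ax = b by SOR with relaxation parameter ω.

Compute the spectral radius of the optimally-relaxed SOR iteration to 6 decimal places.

ρ_SOR = 0.958155

B_J for the 146×146 system has eigenvalues cos(kπ/147); ρ_J = cos(π/147) = 0.999772.
√(1−ρ_J²) simplifies to sin(π/147) = 0.0213698.
ω* = 2/(1+0.0213698) = 1.958155
[ρ_SOR] ω* − 1 = 0.958155.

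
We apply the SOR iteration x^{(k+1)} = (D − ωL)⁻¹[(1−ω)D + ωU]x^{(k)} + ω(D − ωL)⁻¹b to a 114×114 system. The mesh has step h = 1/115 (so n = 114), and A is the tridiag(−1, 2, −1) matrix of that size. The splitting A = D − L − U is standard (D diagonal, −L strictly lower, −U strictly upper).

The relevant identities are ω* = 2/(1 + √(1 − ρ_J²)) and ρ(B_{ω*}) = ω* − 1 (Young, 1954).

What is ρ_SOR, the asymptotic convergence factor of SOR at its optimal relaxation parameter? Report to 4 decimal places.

ρ_SOR = 0.9468

spectrum of D⁻¹(L+U) = {cos(kπ/115) : 1≤k≤114}; ρ_J = cos(π/115) = 0.9996.
√(1−ρ_J²) simplifies to sin(π/115) = 0.02731.
Then 2/(1+√(1−ρ_J²)) = 2/(1+0.02731); ω* = 2/1.02731 = 1.9468.
ρ_SOR = ω* − 1 ≈ 0.9468.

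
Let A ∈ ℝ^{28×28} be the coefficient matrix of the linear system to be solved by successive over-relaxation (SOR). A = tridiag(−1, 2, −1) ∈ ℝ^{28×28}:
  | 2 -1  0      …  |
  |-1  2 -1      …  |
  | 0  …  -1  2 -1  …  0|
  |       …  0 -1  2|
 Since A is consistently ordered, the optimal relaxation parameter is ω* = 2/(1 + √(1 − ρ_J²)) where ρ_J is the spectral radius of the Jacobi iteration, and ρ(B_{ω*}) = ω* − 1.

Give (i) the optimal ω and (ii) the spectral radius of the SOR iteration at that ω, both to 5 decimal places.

ω* = 1.80486, ρ_SOR = 0.80486

½·tridiag(1,0,1) at n=28: λ_k = cos(kπ/29); max |λ| at k=1 ⇒ ρ_J = cos(π/29) ≈ 0.99414.
root = sin(π/29) = 0.108119  (since 1−cos² = sin²).
ω* = 2 / (1 + 0.108119) = 2 / 1.108119 ≈ 1.80486.
and ρ(B_{ω*}) = 1.80486 − 1 = 0.80486.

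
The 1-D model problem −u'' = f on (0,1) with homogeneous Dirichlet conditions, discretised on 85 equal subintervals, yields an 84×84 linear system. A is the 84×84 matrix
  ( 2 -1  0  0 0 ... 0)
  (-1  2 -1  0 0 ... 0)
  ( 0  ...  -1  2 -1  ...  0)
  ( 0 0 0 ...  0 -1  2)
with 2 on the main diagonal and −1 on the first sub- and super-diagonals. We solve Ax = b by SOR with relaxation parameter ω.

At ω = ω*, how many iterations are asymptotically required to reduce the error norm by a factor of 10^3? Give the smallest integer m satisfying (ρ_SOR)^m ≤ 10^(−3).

m = 94

n=84: λ(B_J) = 1 − λ(A)/2 = cos(kπ/85); k=1 gives ρ_J = 0.9993171.
√(1−ρ_J²) simplifies to sin(π/85) = 0.0369515.
ω* = 2 / (1 + 0.0369515) = 2 / 1.0369515 ≈ 1.9287305.
ρ_SOR = ω* − 1 ≈ 0.9287305.
Need (0.9287305)^m ≤ 10^(−3): m ≥ 3·ln10/|ln 0.9287305| = 6.90776/0.0739367 = 93.428 ⇒ m = 94.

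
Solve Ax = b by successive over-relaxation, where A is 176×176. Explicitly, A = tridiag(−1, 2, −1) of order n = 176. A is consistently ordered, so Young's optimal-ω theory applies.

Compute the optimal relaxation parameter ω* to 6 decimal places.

ρ_J = max_k |cos(kπ/177)| = cos(π/177) = 0.999842
√(1−ρ_J²) = |sin(π/177)| = 0.0177482
So ω* = 2/1.0177482 = 1.965123 (Young).
Hence ρ(B_{ω*}) = 1.965123 − 1 = 0.965123.

ω* = 1.965123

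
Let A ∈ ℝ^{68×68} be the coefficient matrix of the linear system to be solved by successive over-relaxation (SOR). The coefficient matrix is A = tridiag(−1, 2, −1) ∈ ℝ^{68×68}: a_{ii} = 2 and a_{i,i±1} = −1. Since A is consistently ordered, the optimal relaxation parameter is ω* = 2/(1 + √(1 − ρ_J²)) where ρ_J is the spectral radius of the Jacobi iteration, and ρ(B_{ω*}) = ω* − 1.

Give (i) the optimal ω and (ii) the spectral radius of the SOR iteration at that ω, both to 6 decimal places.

[ρ_J] n=68: ρ(B_J) = cos(π/(n+1)) = cos(π/69) = 0.998964.
√(1−ρ_J²) simplifies to sin(π/69) = 0.0455146.
ω* = 2 / (1 + 0.0455146) = 2 / 1.0455146 ≈ 1.912934.
[ρ_SOR] ω* − 1 = 0.912934.

ω* = 1.912934, ρ_SOR = 0.912934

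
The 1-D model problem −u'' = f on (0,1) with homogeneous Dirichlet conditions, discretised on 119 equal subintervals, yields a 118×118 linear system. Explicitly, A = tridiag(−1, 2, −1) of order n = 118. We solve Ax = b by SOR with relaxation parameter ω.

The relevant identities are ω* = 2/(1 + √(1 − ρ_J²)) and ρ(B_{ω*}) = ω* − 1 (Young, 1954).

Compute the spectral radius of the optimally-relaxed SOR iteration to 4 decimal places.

[ρ_J] n=118: ρ(B_J) = cos(π/(n+1)) = cos(π/119) = 0.9997.
√(1−ρ_J²) simplifies to sin(π/119) = 0.02640.
Young: ω* = 2/(1+√(1−ρ_J²)) = 2/(1+0.02640) = 2/1.02640 = 1.9486.
ρ_SOR = ω* − 1 = 1.9486 − 1 = 0.9486.

ρ_SOR = 0.9486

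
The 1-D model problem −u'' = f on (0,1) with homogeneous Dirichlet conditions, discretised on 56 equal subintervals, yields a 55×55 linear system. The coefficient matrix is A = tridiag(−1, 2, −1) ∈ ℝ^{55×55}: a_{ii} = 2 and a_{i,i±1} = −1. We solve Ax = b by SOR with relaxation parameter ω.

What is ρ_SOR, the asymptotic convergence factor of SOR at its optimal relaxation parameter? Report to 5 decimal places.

½·tridiag(1,0,1) at n=55: λ_k = cos(kπ/56); max |λ| at k=1 ⇒ ρ_J = cos(π/56) ≈ 0.99843.
√(1−ρ_J²) = |sin(π/56)| = 0.056070
ω* = 2 / (1 + 0.056070) = 2 / 1.056070 ≈ 1.89381.
Hence ρ(B_{ω*}) = 1.89381 − 1 = 0.89381.

ρ_SOR = 0.89381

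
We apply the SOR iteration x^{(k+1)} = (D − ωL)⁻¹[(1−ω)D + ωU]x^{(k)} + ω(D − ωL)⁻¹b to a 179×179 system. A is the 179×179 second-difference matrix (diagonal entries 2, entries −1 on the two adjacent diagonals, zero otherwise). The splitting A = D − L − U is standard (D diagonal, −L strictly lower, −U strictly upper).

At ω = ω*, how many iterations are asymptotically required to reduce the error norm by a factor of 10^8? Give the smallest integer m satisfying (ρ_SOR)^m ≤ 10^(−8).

With n=179, ρ(Jacobi) = cos(π/180) = 0.9998477.
√(1 − cos²(π/180)) = sin(π/180) ≈ 0.0174524.
Then 2/(1+√(1−ρ_J²)) = 2/(1+0.0174524); ω* = 2/1.0174524 = 1.9656939.
ρ(B_{ω*}) = ω*−1 = 0.9656939
For 8 digits: m = 8·ln10 / (−ln 0.9656939) = 18.4207/0.0349084 = 527.687; round up → m = 528.

m = 528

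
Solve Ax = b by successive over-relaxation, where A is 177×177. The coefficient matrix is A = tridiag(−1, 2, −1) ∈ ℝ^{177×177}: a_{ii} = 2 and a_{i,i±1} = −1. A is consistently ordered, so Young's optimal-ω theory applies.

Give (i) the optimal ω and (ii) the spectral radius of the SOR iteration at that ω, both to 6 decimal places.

ω* = 1.965315, ρ_SOR = 0.965315

ρ_J = max_k |cos(kπ/178)| = cos(π/178) = 0.999844
1 − cos²(π/178) = sin²(π/178) ⇒ √(1−ρ_J²) = sin(π/178) = 0.0176485.
Young: ω* = 2/(1+√(1−ρ_J²)) = 2/(1+0.0176485) = 2/1.0176485 = 1.965315.
ρ_SOR = ω* − 1 = 1.965315 − 1 = 0.965315.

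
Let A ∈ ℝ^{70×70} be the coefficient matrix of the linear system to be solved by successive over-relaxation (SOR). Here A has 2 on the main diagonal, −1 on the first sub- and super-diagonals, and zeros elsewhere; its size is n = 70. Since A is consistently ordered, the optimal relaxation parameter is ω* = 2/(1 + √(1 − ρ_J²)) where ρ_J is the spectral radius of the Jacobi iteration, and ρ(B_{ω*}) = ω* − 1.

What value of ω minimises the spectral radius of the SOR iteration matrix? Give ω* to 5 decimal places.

ω* = 1.91528

ρ_J = max_k |cos(kπ/71)| = cos(π/71) = 0.99902
1 − cos²(π/71) = sin²(π/71) ⇒ √(1−ρ_J²) = sin(π/71) = 0.044233.
ω* = 2 / (1 + 0.044233) = 2 / 1.044233 ≈ 1.91528.
and ρ(B_{ω*}) = 1.91528 − 1 = 0.91528.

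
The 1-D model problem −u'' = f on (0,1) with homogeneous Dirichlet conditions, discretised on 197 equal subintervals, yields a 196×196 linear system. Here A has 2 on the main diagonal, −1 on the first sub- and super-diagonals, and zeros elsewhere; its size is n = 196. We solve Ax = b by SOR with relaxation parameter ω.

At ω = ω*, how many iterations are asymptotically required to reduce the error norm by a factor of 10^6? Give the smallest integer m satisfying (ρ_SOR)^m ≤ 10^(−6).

spectrum of D⁻¹(L+U) = {cos(kπ/197) : 1≤k≤196}; ρ_J = cos(π/197) = 0.9998728.
√(1 − cos²(π/197)) = sin(π/197) ≈ 0.0159465.
So ω* = 2/1.0159465 = 1.9686076 (Young).
[ρ_SOR] ω* − 1 = 0.9686076.
ρ_SOR^m ≤ 10^(−6) ⇔ m ≥ 6·ln10/(−ln 0.9686076) = 13.8155/0.0318957 = 433.146; m = ⌈433.146⌉ = 434.

m = 434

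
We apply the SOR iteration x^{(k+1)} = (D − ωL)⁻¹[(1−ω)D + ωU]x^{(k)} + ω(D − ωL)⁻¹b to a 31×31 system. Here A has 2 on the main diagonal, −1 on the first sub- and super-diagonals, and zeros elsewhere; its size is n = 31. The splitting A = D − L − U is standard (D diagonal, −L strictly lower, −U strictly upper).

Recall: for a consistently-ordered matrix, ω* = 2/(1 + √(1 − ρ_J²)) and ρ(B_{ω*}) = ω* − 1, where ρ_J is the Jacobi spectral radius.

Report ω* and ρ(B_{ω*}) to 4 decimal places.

½·tridiag(1,0,1) at n=31: λ_k = cos(kπ/32); max |λ| at k=1 ⇒ ρ_J = cos(π/32) ≈ 0.9952.
1 − cos²(π/32) = sin²(π/32) ⇒ √(1−ρ_J²) = sin(π/32) = 0.09802.
ω* = 2 / (1 + 0.09802) = 2 / 1.09802 ≈ 1.8215.
ρ_SOR = ω* − 1 = 1.8215 − 1 = 0.8215.

ω* = 1.8215, ρ_SOR = 0.8215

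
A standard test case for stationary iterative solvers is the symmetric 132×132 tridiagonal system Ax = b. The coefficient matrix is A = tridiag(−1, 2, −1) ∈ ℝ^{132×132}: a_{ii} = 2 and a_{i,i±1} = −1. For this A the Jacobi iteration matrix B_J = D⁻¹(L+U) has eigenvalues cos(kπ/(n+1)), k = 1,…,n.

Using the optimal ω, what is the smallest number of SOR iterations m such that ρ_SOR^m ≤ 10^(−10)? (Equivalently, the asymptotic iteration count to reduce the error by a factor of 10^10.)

ρ_J = max_k |cos(kπ/133)| = cos(π/133) = 0.9997210
√(1 − cos²(π/133)) = sin(π/133) ≈ 0.0236188.
So ω* = 2/1.0236188 = 1.9538524 (Young).
ρ_SOR = ω* − 1 ≈ 0.9538524.
10·ln10 = 23.0259; −ln(0.9538524) = 0.0472463; m = ⌈23.0259/0.0472463⌉ = ⌈487.359⌉ = 488.

m = 488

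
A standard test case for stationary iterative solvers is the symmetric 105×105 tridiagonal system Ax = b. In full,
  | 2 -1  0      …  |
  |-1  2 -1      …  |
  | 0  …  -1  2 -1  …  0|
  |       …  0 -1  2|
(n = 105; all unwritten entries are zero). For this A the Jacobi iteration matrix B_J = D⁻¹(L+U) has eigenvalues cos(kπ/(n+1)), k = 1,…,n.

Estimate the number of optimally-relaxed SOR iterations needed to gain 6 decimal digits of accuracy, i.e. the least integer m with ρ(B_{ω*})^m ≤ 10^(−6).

m = 234

½·tridiag(1,0,1) at n=105: λ_k = cos(kπ/106); max |λ| at k=1 ⇒ ρ_J = cos(π/106) ≈ 0.9995608.
√(1 − cos²(π/106)) = sin(π/106) ≈ 0.0296333.
ω* = 2/(1+0.0296333) = 1.9424391
Hence ρ(B_{ω*}) = 1.9424391 − 1 = 0.9424391.
(0.9424391)^m ≤ 10^{−6}  ⇒  m·ln(0.9424391) ≤ −6·ln10  ⇒  m ≥ 233.039  ⇒  m = 234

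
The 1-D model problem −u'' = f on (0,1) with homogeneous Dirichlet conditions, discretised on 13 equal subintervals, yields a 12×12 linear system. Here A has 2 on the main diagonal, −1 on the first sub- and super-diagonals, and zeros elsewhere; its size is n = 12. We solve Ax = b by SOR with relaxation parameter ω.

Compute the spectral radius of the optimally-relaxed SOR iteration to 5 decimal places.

ρ_SOR = 0.61379

½·tridiag(1,0,1) at n=12: λ_k = cos(kπ/13); max |λ| at k=1 ⇒ ρ_J = cos(π/13) ≈ 0.97094.
√(1−ρ_J²) = |sin(π/13)| = 0.239316
ω* = 2/(1 + 0.239316) = 2/1.239316 = 1.61379.
At ω = 1.61379 every |λ(B_ω)| = ω−1, so ρ_SOR = 0.61379.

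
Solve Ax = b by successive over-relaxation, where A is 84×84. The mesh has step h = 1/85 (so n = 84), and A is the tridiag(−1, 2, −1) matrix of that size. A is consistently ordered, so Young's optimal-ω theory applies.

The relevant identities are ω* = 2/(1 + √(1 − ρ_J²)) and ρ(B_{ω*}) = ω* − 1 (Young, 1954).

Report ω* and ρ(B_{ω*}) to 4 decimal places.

ω* = 1.9287, ρ_SOR = 0.9287

[ρ_J] n=84: ρ(B_J) = cos(π/(n+1)) = cos(π/85) = 0.9993.
√(1−ρ_J²) = |sin(π/85)| = 0.03695
[ω*] 2 ÷ (1 + 0.03695) = 2 ÷ 1.03695 = 1.9287.
At ω = 1.9287 every |λ(B_ω)| = ω−1, so ρ_SOR = 0.9287.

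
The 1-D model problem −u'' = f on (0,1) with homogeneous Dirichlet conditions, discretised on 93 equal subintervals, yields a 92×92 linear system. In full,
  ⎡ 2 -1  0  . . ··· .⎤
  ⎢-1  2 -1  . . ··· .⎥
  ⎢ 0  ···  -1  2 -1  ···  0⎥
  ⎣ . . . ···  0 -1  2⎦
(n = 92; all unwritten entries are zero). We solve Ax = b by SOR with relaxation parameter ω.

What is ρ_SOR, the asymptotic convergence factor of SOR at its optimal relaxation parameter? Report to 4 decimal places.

ρ_SOR = 0.9347

[ρ_J] n=92: ρ(B_J) = cos(π/(n+1)) = cos(π/93) = 0.9994.
√(1 − cos²(π/93)) = sin(π/93) ≈ 0.03377.
So ω* = 2/1.03377 = 1.9347 (Young).
ρ(B_{ω*}) = ω*−1 = 0.9347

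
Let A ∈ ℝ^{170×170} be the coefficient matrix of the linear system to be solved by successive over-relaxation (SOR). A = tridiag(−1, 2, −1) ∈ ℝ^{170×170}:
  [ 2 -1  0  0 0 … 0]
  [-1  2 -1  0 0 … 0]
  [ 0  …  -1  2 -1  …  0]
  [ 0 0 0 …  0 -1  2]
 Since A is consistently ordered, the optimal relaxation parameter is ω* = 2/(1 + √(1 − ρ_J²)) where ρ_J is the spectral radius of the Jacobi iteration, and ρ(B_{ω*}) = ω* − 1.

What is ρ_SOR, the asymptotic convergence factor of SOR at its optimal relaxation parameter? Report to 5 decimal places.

n=170: λ(B_J) = 1 − λ(A)/2 = cos(kπ/171); k=1 gives ρ_J = 0.99983.
√(1−ρ_J²) = |sin(π/171)| = 0.018371
[ω*] 2 ÷ (1 + 0.018371) = 2 ÷ 1.018371 = 1.96392.
ρ(B_{ω*}) = ω*−1 = 0.96392

ρ_SOR = 0.96392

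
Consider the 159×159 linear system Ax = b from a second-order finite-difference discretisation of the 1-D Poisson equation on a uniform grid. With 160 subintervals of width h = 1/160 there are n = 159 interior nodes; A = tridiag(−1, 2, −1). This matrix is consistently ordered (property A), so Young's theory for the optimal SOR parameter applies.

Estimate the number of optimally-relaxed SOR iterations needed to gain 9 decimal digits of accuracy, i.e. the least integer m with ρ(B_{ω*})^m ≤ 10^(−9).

n=159: λ(B_J) = 1 − λ(A)/2 = cos(kπ/160); k=1 gives ρ_J = 0.9998072.
√(1−ρ_J²) simplifies to sin(π/160) = 0.0196337.
ω* = 2/(1+0.0196337) = 1.9614887
and ρ(B_{ω*}) = 1.9614887 − 1 = 0.9614887.
For 9 digits: m = 9·ln10 / (−ln 0.9614887) = 20.7233/0.0392725 = 527.680; round up → m = 528.

m = 528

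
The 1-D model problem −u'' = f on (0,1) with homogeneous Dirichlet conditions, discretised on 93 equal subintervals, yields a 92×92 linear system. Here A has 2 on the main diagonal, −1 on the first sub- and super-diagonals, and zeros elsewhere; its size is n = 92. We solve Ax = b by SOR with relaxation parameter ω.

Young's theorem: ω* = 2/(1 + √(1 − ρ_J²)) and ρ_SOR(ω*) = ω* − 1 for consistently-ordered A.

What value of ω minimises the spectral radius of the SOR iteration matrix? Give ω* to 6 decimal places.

ω* = 1.934659

With n=92, ρ(Jacobi) = cos(π/93) = 0.999429.
√(1−ρ_J²) simplifies to sin(π/93) = 0.0337741.
Then 2/(1+√(1−ρ_J²)) = 2/(1+0.0337741); ω* = 2/1.0337741 = 1.934659.
Hence ρ(B_{ω*}) = 1.934659 − 1 = 0.934659.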